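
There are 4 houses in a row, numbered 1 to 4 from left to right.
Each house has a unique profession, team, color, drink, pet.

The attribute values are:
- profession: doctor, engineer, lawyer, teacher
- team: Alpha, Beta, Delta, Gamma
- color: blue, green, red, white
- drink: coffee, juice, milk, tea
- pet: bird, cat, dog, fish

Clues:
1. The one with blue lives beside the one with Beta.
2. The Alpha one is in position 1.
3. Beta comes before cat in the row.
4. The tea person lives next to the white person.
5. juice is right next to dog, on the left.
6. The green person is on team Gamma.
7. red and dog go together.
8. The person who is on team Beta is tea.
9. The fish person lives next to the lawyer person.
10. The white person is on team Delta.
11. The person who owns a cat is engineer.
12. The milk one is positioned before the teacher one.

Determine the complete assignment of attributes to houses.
Solution:

House | Profession | Team | Color | Drink | Pet
-----------------------------------------------
  1   | doctor | Alpha | blue | juice | fish
  2   | lawyer | Beta | red | tea | dog
  3   | engineer | Delta | white | milk | cat
  4   | teacher | Gamma | green | coffee | bird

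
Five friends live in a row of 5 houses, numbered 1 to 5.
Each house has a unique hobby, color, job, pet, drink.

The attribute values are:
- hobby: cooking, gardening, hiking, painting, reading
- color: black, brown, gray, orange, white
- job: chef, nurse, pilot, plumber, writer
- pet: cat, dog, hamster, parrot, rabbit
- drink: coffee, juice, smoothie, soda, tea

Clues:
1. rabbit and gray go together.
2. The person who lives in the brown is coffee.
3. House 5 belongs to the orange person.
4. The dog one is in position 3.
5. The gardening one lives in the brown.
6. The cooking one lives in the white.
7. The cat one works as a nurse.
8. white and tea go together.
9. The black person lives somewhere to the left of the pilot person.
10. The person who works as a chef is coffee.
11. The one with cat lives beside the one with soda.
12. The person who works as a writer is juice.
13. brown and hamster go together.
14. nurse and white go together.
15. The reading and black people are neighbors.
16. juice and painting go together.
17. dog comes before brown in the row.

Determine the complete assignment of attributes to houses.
Solution:

House | Hobby | Color | Job | Pet | Drink
-----------------------------------------
  1   | cooking | white | nurse | cat | tea
  2   | reading | gray | plumber | rabbit | soda
  3   | painting | black | writer | dog | juice
  4   | gardening | brown | chef | hamster | coffee
  5   | hiking | orange | pilot | parrot | smoothie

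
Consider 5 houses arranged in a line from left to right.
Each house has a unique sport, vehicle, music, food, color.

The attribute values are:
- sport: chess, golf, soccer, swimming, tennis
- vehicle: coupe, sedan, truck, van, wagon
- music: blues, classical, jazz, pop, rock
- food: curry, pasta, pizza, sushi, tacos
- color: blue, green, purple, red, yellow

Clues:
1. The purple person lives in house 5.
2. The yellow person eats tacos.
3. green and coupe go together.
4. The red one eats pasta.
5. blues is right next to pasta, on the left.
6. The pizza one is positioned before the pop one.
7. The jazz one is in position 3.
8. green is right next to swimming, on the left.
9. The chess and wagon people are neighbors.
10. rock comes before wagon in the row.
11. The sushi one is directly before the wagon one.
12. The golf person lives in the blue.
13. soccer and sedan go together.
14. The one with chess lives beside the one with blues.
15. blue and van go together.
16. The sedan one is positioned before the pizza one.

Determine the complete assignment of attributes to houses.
Solution:

House | Sport | Vehicle | Music | Food | Color
----------------------------------------------
  1   | chess | coupe | rock | sushi | green
  2   | swimming | wagon | blues | tacos | yellow
  3   | soccer | sedan | jazz | pasta | red
  4   | golf | van | classical | pizza | blue
  5   | tennis | truck | pop | curry | purple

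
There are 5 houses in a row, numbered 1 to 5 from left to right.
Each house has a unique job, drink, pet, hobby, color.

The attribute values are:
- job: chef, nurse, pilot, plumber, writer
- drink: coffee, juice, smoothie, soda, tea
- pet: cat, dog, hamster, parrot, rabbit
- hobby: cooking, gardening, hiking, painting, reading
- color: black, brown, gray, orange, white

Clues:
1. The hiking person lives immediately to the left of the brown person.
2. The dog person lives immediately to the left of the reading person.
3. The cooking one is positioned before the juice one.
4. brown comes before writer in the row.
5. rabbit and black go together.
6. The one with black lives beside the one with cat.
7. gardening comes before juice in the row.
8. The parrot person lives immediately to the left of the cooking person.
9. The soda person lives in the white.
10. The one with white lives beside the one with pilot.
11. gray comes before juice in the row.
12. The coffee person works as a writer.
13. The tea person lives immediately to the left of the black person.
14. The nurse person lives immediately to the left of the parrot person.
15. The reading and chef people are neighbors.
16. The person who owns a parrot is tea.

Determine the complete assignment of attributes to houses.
Solution:

House | Job | Drink | Pet | Hobby | Color
-----------------------------------------
  1   | nurse | soda | dog | hiking | white
  2   | pilot | tea | parrot | reading | brown
  3   | chef | smoothie | rabbit | cooking | black
  4   | writer | coffee | cat | gardening | gray
  5   | plumber | juice | hamster | painting | orange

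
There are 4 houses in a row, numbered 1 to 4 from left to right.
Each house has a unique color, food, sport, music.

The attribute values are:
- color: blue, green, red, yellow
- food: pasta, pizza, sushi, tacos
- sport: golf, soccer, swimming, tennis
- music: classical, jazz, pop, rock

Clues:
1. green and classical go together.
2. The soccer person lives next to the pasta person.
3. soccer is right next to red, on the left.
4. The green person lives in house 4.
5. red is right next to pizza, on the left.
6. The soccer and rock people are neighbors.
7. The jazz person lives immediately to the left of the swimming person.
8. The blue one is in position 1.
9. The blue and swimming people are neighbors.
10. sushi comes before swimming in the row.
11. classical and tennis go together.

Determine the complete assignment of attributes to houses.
Solution:

House | Color | Food | Sport | Music
------------------------------------
  1   | blue | sushi | soccer | jazz
  2   | red | pasta | swimming | rock
  3   | yellow | pizza | golf | pop
  4   | green | tacos | tennis | classical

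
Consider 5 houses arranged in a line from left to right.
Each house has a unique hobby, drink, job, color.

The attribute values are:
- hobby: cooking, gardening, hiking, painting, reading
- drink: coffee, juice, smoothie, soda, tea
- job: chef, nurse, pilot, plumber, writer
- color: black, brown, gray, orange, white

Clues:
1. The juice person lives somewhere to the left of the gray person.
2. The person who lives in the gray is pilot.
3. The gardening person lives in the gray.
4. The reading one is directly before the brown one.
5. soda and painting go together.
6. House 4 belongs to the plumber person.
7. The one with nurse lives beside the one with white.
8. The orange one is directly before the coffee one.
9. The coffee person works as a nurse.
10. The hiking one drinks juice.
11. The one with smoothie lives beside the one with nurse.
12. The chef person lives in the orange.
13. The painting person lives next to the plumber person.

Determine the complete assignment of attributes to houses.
Solution:

House | Hobby | Drink | Job | Color
-----------------------------------
  1   | reading | smoothie | chef | orange
  2   | cooking | coffee | nurse | brown
  3   | painting | soda | writer | white
  4   | hiking | juice | plumber | black
  5   | gardening | tea | pilot | gray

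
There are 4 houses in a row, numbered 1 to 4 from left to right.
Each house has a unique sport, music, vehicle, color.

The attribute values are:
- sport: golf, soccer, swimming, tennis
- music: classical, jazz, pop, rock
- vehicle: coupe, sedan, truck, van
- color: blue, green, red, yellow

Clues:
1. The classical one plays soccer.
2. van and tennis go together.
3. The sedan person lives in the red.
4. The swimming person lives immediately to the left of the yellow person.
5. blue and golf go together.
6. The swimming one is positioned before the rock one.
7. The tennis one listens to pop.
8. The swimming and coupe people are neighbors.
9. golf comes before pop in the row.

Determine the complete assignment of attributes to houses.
Solution:

House | Sport | Music | Vehicle | Color
---------------------------------------
  1   | swimming | jazz | sedan | red
  2   | soccer | classical | coupe | yellow
  3   | golf | rock | truck | blue
  4   | tennis | pop | van | green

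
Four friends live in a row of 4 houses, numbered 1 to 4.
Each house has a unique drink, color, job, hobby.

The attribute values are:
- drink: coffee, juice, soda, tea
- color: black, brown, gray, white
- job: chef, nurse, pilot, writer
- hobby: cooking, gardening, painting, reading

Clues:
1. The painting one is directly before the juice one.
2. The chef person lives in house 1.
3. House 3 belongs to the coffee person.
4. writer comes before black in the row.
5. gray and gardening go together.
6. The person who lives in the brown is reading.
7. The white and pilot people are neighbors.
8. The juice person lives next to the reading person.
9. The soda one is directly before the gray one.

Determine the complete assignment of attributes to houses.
Solution:

House | Drink | Color | Job | Hobby
-----------------------------------
  1   | soda | white | chef | painting
  2   | juice | gray | pilot | gardening
  3   | coffee | brown | writer | reading
  4   | tea | black | nurse | cooking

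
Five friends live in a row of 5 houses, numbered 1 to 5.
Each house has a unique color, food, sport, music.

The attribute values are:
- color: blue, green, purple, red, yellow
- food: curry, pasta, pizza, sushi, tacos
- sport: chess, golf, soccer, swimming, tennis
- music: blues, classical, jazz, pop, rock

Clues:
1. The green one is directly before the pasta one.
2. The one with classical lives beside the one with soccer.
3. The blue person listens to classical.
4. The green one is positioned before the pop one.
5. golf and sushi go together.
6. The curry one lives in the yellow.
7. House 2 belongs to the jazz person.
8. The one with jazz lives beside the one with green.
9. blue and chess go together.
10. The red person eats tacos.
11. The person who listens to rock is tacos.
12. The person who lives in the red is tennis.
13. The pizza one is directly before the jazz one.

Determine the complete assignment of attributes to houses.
Solution:

House | Color | Food | Sport | Music
------------------------------------
  1   | blue | pizza | chess | classical
  2   | yellow | curry | soccer | jazz
  3   | green | sushi | golf | blues
  4   | purple | pasta | swimming | pop
  5   | red | tacos | tennis | rock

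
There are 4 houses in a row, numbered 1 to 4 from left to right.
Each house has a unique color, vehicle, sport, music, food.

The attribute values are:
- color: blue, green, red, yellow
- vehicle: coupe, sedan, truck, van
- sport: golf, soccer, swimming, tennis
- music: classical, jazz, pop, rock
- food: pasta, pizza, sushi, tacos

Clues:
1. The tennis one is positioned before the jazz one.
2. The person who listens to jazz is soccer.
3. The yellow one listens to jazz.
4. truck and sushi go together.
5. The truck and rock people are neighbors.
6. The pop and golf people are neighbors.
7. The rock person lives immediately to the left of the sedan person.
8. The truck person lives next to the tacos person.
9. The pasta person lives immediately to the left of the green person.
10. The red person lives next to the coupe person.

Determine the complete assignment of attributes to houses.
Solution:

House | Color | Vehicle | Sport | Music | Food
----------------------------------------------
  1   | red | truck | tennis | pop | sushi
  2   | blue | coupe | golf | rock | tacos
  3   | yellow | sedan | soccer | jazz | pasta
  4   | green | van | swimming | classical | pizza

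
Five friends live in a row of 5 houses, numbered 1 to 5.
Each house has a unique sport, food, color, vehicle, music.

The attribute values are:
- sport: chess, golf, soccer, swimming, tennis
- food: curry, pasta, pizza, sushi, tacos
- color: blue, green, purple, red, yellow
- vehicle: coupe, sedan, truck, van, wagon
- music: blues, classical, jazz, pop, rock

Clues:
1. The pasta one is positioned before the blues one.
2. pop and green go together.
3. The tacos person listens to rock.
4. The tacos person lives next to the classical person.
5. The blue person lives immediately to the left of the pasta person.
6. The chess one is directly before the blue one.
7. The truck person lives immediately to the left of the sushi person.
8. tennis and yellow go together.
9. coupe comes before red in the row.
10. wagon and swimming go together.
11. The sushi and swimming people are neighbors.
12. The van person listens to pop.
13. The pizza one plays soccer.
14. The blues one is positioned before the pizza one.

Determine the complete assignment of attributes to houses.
Solution:

House | Sport | Food | Color | Vehicle | Music
----------------------------------------------
  1   | chess | tacos | purple | truck | rock
  2   | golf | sushi | blue | coupe | classical
  3   | swimming | pasta | red | wagon | jazz
  4   | tennis | curry | yellow | sedan | blues
  5   | soccer | pizza | green | van | pop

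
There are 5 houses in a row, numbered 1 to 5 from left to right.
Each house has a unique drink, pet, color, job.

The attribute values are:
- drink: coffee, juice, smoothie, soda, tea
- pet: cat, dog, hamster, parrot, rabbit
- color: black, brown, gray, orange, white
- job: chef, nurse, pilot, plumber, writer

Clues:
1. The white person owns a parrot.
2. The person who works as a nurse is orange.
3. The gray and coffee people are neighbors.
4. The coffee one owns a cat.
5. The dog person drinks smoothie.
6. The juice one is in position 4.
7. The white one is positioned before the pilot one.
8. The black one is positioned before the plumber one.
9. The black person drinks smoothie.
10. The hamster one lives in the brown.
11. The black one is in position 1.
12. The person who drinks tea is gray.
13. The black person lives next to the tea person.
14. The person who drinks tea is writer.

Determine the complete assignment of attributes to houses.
Solution:

House | Drink | Pet | Color | Job
---------------------------------
  1   | smoothie | dog | black | chef
  2   | tea | rabbit | gray | writer
  3   | coffee | cat | orange | nurse
  4   | juice | parrot | white | plumber
  5   | soda | hamster | brown | pilot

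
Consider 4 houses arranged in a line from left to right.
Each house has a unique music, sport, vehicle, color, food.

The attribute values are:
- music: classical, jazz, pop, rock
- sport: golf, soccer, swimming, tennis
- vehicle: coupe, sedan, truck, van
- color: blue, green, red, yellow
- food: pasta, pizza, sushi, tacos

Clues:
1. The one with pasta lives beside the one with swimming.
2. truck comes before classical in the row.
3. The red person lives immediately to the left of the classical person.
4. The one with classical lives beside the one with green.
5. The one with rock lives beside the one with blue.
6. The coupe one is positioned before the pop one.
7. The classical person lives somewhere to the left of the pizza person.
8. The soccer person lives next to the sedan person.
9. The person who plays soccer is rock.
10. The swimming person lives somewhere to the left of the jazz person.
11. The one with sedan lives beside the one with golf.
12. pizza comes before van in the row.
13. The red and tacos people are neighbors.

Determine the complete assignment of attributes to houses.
Solution:

House | Music | Sport | Vehicle | Color | Food
----------------------------------------------
  1   | rock | soccer | truck | red | pasta
  2   | classical | swimming | sedan | blue | tacos
  3   | jazz | golf | coupe | green | pizza
  4   | pop | tennis | van | yellow | sushi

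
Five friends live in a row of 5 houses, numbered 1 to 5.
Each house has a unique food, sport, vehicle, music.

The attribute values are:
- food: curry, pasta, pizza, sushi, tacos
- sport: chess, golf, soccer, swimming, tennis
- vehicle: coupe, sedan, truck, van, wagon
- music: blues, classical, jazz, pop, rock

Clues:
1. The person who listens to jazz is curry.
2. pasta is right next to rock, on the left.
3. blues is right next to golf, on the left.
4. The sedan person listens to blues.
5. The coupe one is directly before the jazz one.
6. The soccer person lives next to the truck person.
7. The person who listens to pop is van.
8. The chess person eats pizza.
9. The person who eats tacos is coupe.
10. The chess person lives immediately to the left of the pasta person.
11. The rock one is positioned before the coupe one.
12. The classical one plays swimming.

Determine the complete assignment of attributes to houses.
Solution:

House | Food | Sport | Vehicle | Music
--------------------------------------
  1   | pizza | chess | van | pop
  2   | pasta | soccer | sedan | blues
  3   | sushi | golf | truck | rock
  4   | tacos | swimming | coupe | classical
  5   | curry | tennis | wagon | jazz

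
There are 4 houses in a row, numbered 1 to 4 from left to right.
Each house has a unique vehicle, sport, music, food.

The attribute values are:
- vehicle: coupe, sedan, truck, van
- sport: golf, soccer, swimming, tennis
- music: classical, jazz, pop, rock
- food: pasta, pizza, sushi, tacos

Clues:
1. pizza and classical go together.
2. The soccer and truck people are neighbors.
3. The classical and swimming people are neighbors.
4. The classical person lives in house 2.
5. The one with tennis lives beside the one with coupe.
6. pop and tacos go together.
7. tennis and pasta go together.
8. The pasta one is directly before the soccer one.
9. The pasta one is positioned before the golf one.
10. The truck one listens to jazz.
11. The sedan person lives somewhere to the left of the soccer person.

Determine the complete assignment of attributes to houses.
Solution:

House | Vehicle | Sport | Music | Food
--------------------------------------
  1   | sedan | tennis | rock | pasta
  2   | coupe | soccer | classical | pizza
  3   | truck | swimming | jazz | sushi
  4   | van | golf | pop | tacos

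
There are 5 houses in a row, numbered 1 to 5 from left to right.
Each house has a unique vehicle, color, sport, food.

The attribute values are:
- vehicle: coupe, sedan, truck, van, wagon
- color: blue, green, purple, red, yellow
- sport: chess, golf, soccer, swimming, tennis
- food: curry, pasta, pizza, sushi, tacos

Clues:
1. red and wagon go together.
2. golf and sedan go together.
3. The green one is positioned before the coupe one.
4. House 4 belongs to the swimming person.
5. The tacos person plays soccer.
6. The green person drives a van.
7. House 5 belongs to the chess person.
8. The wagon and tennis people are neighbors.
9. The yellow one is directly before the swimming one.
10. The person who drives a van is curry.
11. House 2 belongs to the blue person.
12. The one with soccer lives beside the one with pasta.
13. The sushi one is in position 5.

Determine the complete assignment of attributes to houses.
Solution:

House | Vehicle | Color | Sport | Food
--------------------------------------
  1   | wagon | red | soccer | tacos
  2   | truck | blue | tennis | pasta
  3   | sedan | yellow | golf | pizza
  4   | van | green | swimming | curry
  5   | coupe | purple | chess | sushi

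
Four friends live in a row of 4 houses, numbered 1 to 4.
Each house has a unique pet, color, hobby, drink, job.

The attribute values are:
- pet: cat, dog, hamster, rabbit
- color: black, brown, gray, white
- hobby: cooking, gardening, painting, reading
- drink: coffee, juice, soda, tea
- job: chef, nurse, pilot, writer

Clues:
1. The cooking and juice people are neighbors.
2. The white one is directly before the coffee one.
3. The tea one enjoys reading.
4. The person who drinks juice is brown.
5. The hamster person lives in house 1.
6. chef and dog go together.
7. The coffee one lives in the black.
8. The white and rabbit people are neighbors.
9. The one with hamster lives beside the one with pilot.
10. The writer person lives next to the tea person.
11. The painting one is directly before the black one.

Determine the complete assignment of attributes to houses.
Solution:

House | Pet | Color | Hobby | Drink | Job
-----------------------------------------
  1   | hamster | white | painting | soda | nurse
  2   | rabbit | black | cooking | coffee | pilot
  3   | cat | brown | gardening | juice | writer
  4   | dog | gray | reading | tea | chef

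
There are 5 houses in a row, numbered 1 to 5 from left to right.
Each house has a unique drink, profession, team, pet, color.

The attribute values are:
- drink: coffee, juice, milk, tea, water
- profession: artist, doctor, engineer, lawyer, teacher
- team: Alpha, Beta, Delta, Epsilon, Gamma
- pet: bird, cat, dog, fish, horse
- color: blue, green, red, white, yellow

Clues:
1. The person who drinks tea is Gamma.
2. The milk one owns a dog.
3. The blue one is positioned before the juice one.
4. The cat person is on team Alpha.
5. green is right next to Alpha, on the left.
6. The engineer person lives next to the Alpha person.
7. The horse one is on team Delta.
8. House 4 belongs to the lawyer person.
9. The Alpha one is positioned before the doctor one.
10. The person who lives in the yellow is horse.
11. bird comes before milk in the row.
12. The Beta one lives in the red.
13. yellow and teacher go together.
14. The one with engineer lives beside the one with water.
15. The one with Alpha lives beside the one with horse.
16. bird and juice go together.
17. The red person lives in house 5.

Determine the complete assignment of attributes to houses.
Solution:

House | Drink | Profession | Team | Pet | Color
-----------------------------------------------
  1   | tea | engineer | Gamma | fish | green
  2   | water | artist | Alpha | cat | blue
  3   | coffee | teacher | Delta | horse | yellow
  4   | juice | lawyer | Epsilon | bird | white
  5   | milk | doctor | Beta | dog | red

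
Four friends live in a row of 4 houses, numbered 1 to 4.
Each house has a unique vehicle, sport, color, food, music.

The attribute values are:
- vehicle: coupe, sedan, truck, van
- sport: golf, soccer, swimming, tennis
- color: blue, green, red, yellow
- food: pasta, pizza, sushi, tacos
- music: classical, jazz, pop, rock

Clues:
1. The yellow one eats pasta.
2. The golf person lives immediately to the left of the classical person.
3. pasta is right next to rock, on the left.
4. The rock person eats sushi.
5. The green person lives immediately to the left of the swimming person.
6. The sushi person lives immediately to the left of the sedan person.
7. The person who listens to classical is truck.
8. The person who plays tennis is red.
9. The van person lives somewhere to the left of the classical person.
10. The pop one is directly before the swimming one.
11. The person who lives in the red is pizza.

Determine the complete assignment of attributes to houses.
Solution:

House | Vehicle | Sport | Color | Food | Music
----------------------------------------------
  1   | van | golf | green | tacos | pop
  2   | truck | swimming | yellow | pasta | classical
  3   | coupe | soccer | blue | sushi | rock
  4   | sedan | tennis | red | pizza | jazz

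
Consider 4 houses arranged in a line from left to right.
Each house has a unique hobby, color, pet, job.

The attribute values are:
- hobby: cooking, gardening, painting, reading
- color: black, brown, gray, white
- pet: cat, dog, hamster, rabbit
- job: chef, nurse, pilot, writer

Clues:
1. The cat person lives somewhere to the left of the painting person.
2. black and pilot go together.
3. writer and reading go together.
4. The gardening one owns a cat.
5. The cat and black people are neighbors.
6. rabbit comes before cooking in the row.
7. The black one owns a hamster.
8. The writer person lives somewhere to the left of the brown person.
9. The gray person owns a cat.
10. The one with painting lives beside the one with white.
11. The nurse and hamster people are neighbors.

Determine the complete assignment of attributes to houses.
Solution:

House | Hobby | Color | Pet | Job
---------------------------------
  1   | gardening | gray | cat | nurse
  2   | painting | black | hamster | pilot
  3   | reading | white | rabbit | writer
  4   | cooking | brown | dog | chef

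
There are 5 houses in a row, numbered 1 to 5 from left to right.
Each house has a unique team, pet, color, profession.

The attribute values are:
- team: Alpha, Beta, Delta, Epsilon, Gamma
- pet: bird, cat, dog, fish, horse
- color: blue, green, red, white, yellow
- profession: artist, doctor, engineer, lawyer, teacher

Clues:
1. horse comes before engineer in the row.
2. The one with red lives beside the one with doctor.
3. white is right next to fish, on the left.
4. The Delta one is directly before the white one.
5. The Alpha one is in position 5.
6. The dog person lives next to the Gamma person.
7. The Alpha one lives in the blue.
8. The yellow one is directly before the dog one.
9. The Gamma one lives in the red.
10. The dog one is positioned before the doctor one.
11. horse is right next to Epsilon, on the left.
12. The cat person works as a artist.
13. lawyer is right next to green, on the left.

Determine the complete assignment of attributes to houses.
Solution:

House | Team | Pet | Color | Profession
---------------------------------------
  1   | Delta | horse | yellow | teacher
  2   | Epsilon | dog | white | engineer
  3   | Gamma | fish | red | lawyer
  4   | Beta | bird | green | doctor
  5   | Alpha | cat | blue | artist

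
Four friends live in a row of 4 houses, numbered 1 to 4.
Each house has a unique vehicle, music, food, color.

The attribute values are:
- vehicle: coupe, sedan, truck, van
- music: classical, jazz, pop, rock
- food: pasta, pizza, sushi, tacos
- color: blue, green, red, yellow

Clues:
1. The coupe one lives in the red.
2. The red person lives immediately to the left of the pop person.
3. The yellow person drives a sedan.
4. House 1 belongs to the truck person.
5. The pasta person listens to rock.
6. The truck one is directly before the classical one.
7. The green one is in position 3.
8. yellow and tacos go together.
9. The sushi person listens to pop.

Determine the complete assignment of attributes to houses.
Solution:

House | Vehicle | Music | Food | Color
--------------------------------------
  1   | truck | rock | pasta | blue
  2   | coupe | classical | pizza | red
  3   | van | pop | sushi | green
  4   | sedan | jazz | tacos | yellow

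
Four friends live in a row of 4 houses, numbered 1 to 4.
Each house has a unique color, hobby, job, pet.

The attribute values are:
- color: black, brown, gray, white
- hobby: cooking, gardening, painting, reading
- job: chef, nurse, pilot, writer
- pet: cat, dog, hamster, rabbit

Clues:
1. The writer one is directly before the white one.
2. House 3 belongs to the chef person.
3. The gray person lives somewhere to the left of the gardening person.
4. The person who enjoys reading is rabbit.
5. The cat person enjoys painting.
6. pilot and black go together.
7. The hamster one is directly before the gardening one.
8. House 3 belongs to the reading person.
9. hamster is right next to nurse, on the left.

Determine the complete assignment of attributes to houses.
Solution:

House | Color | Hobby | Job | Pet
---------------------------------
  1   | gray | cooking | writer | hamster
  2   | white | gardening | nurse | dog
  3   | brown | reading | chef | rabbit
  4   | black | painting | pilot | cat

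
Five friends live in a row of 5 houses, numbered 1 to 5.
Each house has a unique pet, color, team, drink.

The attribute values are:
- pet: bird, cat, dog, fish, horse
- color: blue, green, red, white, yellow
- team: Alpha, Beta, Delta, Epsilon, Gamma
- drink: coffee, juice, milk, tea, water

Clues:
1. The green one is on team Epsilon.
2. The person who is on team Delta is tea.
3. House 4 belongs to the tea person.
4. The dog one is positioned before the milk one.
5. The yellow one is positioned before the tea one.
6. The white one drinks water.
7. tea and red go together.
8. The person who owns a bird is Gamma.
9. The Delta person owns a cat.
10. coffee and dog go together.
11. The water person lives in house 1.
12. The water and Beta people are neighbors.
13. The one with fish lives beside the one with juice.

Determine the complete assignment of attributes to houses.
Solution:

House | Pet | Color | Team | Drink
----------------------------------
  1   | fish | white | Alpha | water
  2   | horse | yellow | Beta | juice
  3   | dog | green | Epsilon | coffee
  4   | cat | red | Delta | tea
  5   | bird | blue | Gamma | milk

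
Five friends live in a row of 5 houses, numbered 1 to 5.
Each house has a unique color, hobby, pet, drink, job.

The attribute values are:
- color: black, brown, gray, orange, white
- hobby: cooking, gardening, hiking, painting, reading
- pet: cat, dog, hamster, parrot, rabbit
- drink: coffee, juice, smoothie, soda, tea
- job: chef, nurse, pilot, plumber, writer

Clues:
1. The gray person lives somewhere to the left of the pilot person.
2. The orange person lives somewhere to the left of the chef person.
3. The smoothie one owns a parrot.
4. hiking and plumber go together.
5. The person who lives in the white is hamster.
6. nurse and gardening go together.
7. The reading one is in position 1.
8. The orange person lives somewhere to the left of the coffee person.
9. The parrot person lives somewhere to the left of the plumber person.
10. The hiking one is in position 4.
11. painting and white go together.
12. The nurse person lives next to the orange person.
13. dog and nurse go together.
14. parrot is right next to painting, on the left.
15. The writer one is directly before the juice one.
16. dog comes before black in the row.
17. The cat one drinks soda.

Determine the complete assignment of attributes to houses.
Solution:

House | Color | Hobby | Pet | Drink | Job
-----------------------------------------
  1   | gray | reading | parrot | smoothie | writer
  2   | white | painting | hamster | juice | pilot
  3   | brown | gardening | dog | tea | nurse
  4   | orange | hiking | cat | soda | plumber
  5   | black | cooking | rabbit | coffee | chef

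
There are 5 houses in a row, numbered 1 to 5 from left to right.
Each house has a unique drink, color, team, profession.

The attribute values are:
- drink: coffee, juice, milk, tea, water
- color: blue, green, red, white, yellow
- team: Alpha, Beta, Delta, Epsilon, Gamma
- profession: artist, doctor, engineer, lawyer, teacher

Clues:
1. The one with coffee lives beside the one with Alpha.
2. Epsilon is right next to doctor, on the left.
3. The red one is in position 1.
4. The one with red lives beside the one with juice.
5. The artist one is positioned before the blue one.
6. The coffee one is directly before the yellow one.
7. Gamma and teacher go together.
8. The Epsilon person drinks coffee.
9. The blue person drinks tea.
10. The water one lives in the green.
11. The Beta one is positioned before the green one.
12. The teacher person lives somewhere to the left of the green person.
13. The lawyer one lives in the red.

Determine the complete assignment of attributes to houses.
Solution:

House | Drink | Color | Team | Profession
-----------------------------------------
  1   | coffee | red | Epsilon | lawyer
  2   | juice | yellow | Alpha | doctor
  3   | milk | white | Beta | artist
  4   | tea | blue | Gamma | teacher
  5   | water | green | Delta | engineer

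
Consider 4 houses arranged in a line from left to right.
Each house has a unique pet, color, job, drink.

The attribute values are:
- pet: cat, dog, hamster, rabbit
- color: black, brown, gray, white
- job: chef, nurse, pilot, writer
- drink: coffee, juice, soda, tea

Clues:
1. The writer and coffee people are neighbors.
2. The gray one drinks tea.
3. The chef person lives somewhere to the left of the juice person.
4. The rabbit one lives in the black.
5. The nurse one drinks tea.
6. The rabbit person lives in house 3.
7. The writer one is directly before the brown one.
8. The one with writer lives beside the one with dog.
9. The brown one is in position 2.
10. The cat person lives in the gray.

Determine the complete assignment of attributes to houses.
Solution:

House | Pet | Color | Job | Drink
---------------------------------
  1   | hamster | white | writer | soda
  2   | dog | brown | chef | coffee
  3   | rabbit | black | pilot | juice
  4   | cat | gray | nurse | tea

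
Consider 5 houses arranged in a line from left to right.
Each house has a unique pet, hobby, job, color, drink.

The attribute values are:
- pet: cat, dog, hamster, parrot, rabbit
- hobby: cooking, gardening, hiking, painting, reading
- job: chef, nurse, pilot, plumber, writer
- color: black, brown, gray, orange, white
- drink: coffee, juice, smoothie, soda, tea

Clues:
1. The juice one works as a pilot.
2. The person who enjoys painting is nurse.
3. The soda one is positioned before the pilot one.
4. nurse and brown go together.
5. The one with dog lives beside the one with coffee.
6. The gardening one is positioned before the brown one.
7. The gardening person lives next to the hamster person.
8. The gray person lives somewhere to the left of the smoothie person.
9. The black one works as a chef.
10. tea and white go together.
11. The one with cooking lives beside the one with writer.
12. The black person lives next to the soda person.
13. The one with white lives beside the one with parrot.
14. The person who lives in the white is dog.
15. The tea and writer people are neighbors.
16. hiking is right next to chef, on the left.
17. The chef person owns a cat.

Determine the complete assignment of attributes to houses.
Solution:

House | Pet | Hobby | Job | Color | Drink
-----------------------------------------
  1   | dog | cooking | plumber | white | tea
  2   | parrot | hiking | writer | gray | coffee
  3   | cat | gardening | chef | black | smoothie
  4   | hamster | painting | nurse | brown | soda
  5   | rabbit | reading | pilot | orange | juice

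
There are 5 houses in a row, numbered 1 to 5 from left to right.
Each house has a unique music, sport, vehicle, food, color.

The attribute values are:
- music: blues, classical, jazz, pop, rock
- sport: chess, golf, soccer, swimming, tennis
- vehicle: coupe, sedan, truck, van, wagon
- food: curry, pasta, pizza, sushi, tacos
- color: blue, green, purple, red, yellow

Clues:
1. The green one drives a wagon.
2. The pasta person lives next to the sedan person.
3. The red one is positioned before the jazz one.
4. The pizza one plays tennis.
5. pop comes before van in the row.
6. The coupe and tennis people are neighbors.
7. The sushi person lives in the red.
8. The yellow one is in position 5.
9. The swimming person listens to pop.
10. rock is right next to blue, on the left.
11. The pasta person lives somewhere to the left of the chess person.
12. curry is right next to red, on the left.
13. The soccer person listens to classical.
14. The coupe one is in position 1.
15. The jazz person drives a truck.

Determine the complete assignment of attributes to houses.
Solution:

House | Music | Sport | Vehicle | Food | Color
----------------------------------------------
  1   | rock | golf | coupe | pasta | purple
  2   | blues | tennis | sedan | pizza | blue
  3   | pop | swimming | wagon | curry | green
  4   | classical | soccer | van | sushi | red
  5   | jazz | chess | truck | tacos | yellow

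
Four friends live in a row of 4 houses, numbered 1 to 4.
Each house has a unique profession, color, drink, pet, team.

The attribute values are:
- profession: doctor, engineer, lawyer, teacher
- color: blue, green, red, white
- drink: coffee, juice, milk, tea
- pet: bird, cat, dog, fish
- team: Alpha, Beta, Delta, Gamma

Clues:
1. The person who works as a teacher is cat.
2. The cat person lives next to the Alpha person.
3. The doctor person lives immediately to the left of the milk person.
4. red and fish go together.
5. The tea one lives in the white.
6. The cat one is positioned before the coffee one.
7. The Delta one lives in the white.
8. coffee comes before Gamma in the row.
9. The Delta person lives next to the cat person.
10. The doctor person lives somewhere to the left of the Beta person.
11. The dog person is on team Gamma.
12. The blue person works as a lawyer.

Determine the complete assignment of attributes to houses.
Solution:

House | Profession | Color | Drink | Pet | Team
-----------------------------------------------
  1   | doctor | white | tea | bird | Delta
  2   | teacher | green | milk | cat | Beta
  3   | engineer | red | coffee | fish | Alpha
  4   | lawyer | blue | juice | dog | Gamma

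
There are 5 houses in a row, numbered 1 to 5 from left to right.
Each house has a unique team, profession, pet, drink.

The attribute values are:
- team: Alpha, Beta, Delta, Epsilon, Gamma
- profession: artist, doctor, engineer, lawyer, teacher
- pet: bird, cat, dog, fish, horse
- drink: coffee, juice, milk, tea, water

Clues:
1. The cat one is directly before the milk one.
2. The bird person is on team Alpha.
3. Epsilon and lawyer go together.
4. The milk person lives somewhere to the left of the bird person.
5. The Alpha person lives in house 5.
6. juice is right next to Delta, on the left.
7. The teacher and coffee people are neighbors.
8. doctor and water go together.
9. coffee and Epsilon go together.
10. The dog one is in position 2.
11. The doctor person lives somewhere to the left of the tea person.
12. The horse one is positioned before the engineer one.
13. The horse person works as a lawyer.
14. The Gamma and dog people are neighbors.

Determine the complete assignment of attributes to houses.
Solution:

House | Team | Profession | Pet | Drink
---------------------------------------
  1   | Gamma | artist | cat | juice
  2   | Delta | teacher | dog | milk
  3   | Epsilon | lawyer | horse | coffee
  4   | Beta | doctor | fish | water
  5   | Alpha | engineer | bird | tea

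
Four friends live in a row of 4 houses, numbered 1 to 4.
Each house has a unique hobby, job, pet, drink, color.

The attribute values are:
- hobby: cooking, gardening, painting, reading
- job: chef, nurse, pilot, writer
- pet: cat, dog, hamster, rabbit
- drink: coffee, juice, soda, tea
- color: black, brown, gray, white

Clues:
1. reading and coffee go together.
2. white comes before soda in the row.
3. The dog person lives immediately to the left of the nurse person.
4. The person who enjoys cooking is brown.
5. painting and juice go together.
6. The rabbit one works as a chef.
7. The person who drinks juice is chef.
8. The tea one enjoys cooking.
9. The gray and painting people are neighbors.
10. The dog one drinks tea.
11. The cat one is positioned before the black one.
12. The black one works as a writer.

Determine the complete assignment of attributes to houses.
Solution:

House | Hobby | Job | Pet | Drink | Color
-----------------------------------------
  1   | cooking | pilot | dog | tea | brown
  2   | reading | nurse | cat | coffee | gray
  3   | painting | chef | rabbit | juice | white
  4   | gardening | writer | hamster | soda | black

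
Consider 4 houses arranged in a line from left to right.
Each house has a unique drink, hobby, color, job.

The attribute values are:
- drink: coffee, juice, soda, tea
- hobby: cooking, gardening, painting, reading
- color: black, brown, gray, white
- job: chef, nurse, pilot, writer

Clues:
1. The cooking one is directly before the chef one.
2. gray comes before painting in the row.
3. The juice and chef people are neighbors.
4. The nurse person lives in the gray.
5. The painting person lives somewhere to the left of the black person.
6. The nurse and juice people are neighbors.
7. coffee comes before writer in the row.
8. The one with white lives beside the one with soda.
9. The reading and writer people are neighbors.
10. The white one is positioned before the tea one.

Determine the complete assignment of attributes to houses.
Solution:

House | Drink | Hobby | Color | Job
-----------------------------------
  1   | coffee | reading | gray | nurse
  2   | juice | cooking | white | writer
  3   | soda | painting | brown | chef
  4   | tea | gardening | black | pilot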